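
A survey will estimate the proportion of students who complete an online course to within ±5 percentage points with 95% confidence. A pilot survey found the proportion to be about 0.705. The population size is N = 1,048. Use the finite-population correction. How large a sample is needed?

246

For a proportion with margin E = 0.05 at 95% confidence, z = 1.960.
n = p̂(1−p̂)(z/E)² = 0.705 × 0.295 × (1.960/0.05)² = 319.58 — call this n₀.
Finite-population correction with N = 1,048: n = n₀ / (1 + (n₀−1)/N) = 319.58 / 1.304 = 245.08
Round up: n = 246.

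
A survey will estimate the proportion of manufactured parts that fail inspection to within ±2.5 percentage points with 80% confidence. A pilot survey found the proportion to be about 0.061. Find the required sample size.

For a proportion with margin E = 0.025 at 80% confidence, z = 1.282.
n = p̂(1−p̂)(z/E)² = 0.061 × 0.939 × (1.282/0.025)² = 150.62
Round up: n = 151.

n = 151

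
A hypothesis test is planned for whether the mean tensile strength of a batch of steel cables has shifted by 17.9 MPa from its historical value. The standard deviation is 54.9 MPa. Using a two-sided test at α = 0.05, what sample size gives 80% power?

74

For a one-sample z-test, n = ((z_{α/2} + z_β)·σ/δ)².
z_{α/2} = 1.960 (two-sided α = 0.05); z_β = 0.842 (power 80% → β = 0.2).
n = (2.802 × 54.9 / 17.9)² = 73.85
Round up: n = 74.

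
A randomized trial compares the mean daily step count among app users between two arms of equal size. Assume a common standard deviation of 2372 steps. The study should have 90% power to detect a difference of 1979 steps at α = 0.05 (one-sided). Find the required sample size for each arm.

25 per group

For two equal groups, n per group = 2·((z_α + z_β)·σ/δ)².
z_α = 1.645; z_β = 1.282 (power 90%).
n = 2 × (2.927 × 2372 / 1979)² = 2 × 12.31 = 24.62
Round up: n = 25 per group.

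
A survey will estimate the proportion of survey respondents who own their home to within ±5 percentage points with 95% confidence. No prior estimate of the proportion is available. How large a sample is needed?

385

For a proportion with margin E = 0.05 at 95% confidence, z = 1.960.
With no prior estimate, use p = 0.5, which maximizes p(1−p) at 0.25.
n = 0.25 × (z/E)² = 0.25 × (1.960/0.05)² = 384.16
Round up: n = 385.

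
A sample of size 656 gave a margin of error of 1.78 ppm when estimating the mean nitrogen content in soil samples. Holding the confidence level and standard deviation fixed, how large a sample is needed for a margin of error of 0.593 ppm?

Margin of error scales as 1/√n, so n₂ = n₁·(E₁/E₂)².
n₂ = 656 × (1.78/0.593)² = 656 × 9.01 = 5910.56
Round up: n₂ = 5911.

n = 5911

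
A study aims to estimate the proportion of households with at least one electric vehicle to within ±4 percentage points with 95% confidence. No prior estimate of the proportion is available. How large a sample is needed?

For a proportion with margin E = 0.04 at 95% confidence, z = 1.960.
With no prior estimate, use p = 0.5, which maximizes p(1−p) at 0.25.
n = 0.25 × (z/E)² = 0.25 × (1.960/0.04)² = 600.25
Round up: n = 601.

601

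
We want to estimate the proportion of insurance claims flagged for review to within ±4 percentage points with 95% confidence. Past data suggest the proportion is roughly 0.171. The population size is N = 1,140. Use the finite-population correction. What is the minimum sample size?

n = 263

For a proportion with margin E = 0.04 at 95% confidence, z = 1.960.
n = p̂(1−p̂)(z/E)² = 0.171 × 0.829 × (1.960/0.04)² = 340.36 — call this n₀.
Finite-population correction with N = 1,140: n = n₀ / (1 + (n₀−1)/N) = 340.36 / 1.298 = 262.22
Round up: n = 263.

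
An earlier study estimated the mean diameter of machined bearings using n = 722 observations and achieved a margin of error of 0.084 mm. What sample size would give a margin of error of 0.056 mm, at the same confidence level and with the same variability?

1625

Margin of error scales as 1/√n, so n₂ = n₁·(E₁/E₂)².
n₂ = 722 × (0.084/0.056)² = 722 × 2.25 = 1624.50
Round up: n₂ = 1625.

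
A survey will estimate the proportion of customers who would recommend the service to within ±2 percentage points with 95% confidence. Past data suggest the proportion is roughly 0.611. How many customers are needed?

For a proportion with margin E = 0.02 at 95% confidence, z = 1.960.
n = p̂(1−p̂)(z/E)² = 0.611 × 0.389 × (1.960/0.02)² = 2282.67
Round up: n = 2283.

2283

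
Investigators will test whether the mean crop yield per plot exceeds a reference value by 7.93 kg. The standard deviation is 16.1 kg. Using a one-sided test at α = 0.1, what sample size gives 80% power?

For a one-sample z-test, n = ((z_α + z_β)·σ/δ)².
z_α = 1.282 (one-sided α = 0.1); z_β = 0.842 (power 80% → β = 0.2).
n = (2.124 × 16.1 / 7.93)² = 18.60
Round up: n = 19.

n = 19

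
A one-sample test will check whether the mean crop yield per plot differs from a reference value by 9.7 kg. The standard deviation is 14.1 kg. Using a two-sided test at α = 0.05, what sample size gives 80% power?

For a one-sample z-test, n = ((z_{α/2} + z_β)·σ/δ)².
z_{α/2} = 1.960 (two-sided α = 0.05); z_β = 0.842 (power 80% → β = 0.2).
n = (2.802 × 14.1 / 9.7)² = 16.59
Round up: n = 17.

17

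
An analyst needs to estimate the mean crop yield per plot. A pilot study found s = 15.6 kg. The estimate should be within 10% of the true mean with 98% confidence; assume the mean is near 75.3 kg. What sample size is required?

24

For a mean, the margin of error is E = z·σ/√n, so n = (zσ/E)².
At 98% confidence, z = 2.326.
E = 10% of 75.3 = 7.53 kg.
n = (2.326 × 15.6 / 7.53)² = 23.22
Round up: n = 24.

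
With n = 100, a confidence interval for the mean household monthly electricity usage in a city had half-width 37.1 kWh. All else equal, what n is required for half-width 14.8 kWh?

629

Margin of error scales as 1/√n, so n₂ = n₁·(E₁/E₂)².
n₂ = 100 × (37.1/14.8)² = 100 × 6.284 = 628.40
Round up: n₂ = 629.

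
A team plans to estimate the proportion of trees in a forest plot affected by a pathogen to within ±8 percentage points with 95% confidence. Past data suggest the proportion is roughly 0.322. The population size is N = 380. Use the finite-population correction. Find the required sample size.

98

For a proportion with margin E = 0.08 at 95% confidence, z = 1.960.
n = p̂(1−p̂)(z/E)² = 0.322 × 0.678 × (1.960/0.08)² = 131.04 — call this n₀.
Finite-population correction with N = 380: n = n₀ / (1 + (n₀−1)/N) = 131.04 / 1.342 = 97.65
Round up: n = 98.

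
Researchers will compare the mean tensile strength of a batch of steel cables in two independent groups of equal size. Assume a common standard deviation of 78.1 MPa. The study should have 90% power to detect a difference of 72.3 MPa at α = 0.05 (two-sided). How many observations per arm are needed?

25 per group

For two equal groups, n per group = 2·((z_{α/2} + z_β)·σ/δ)².
z_{α/2} = 1.960; z_β = 1.282 (power 90%).
n = 2 × (3.242 × 78.1 / 72.3)² = 2 × 12.26 = 24.52
Round up: n = 25 per group.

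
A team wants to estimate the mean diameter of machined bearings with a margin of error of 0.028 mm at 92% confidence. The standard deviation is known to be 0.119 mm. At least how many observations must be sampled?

For a mean, the margin of error is E = z·σ/√n, so n = (zσ/E)².
At 92% confidence, z = 1.751.
n = (1.751 × 0.119 / 0.028)² = 55.38
Round up: n = 56.

n = 56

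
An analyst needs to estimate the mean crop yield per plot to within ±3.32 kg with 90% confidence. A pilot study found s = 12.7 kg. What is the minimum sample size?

For a mean, the margin of error is E = z·σ/√n, so n = (zσ/E)².
At 90% confidence, z = 1.645.
n = (1.645 × 12.7 / 3.32)² = 39.60
Round up: n = 40.

40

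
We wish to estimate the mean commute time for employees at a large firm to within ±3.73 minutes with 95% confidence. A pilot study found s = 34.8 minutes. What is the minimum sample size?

For a mean, the margin of error is E = z·σ/√n, so n = (zσ/E)².
At 95% confidence, z = 1.960.
n = (1.960 × 34.8 / 3.73)² = 334.39
Round up: n = 335.

335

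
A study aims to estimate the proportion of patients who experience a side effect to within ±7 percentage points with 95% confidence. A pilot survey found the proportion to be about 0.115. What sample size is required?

For a proportion with margin E = 0.07 at 95% confidence, z = 1.960.
n = p̂(1−p̂)(z/E)² = 0.115 × 0.885 × (1.960/0.07)² = 79.79
Round up: n = 80.

n = 80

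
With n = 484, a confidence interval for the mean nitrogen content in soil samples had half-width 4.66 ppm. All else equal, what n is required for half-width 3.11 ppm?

1087

Margin of error scales as 1/√n, so n₂ = n₁·(E₁/E₂)².
n₂ = 484 × (4.66/3.11)² = 484 × 2.245 = 1086.58
Round up: n₂ = 1087.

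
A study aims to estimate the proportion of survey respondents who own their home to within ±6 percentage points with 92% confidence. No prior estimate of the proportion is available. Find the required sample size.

For a proportion with margin E = 0.06 at 92% confidence, z = 1.751.
With no prior estimate, use p = 0.5, which maximizes p(1−p) at 0.25.
n = 0.25 × (z/E)² = 0.25 × (1.751/0.06)² = 212.92
Round up: n = 213.

213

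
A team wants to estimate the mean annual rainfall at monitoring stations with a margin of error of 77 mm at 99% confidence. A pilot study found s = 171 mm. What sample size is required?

For a mean, the margin of error is E = z·σ/√n, so n = (zσ/E)².
At 99% confidence, z = 2.576.
n = (2.576 × 171 / 77)² = 32.73
Round up: n = 33.

33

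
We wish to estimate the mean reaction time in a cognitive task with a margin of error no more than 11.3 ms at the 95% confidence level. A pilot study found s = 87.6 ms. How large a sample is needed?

For a mean, the margin of error is E = z·σ/√n, so n = (zσ/E)².
At 95% confidence, z = 1.960.
n = (1.960 × 87.6 / 11.3)² = 230.87
Round up: n = 231.

231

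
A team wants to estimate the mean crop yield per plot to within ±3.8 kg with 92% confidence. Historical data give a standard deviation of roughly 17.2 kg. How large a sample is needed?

n = 63

For a mean, the margin of error is E = z·σ/√n, so n = (zσ/E)².
At 92% confidence, z = 1.751.
n = (1.751 × 17.2 / 3.8)² = 62.81
Round up: n = 63.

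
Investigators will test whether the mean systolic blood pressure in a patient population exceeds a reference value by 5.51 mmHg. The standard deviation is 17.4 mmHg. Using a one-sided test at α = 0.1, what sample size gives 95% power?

For a one-sample z-test, n = ((z_α + z_β)·σ/δ)².
z_α = 1.282 (one-sided α = 0.1); z_β = 1.645 (power 95% → β = 0.05).
n = (2.927 × 17.4 / 5.51)² = 85.44
Round up: n = 86.

n = 86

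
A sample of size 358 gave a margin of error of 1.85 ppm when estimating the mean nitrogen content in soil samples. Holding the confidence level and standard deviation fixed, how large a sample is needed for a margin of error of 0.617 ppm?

n = 3219

Margin of error scales as 1/√n, so n₂ = n₁·(E₁/E₂)².
n₂ = 358 × (1.85/0.617)² = 358 × 8.99 = 3218.42
Round up: n₂ = 3219.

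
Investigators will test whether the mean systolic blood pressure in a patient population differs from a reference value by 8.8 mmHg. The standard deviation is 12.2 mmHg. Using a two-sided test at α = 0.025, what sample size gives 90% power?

For a one-sample z-test, n = ((z_{α/2} + z_β)·σ/δ)².
z_{α/2} = 2.241 (two-sided α = 0.025); z_β = 1.282 (power 90% → β = 0.1).
n = (3.523 × 12.2 / 8.8)² = 23.86
Round up: n = 24.

24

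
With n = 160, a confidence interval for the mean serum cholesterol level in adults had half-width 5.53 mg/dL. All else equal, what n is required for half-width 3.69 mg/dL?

360

Margin of error scales as 1/√n, so n₂ = n₁·(E₁/E₂)².
n₂ = 160 × (5.53/3.69)² = 160 × 2.246 = 359.36
Round up: n₂ = 360.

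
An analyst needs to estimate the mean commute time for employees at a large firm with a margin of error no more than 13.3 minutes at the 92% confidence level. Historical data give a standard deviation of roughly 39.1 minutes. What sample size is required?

For a mean, the margin of error is E = z·σ/√n, so n = (zσ/E)².
At 92% confidence, z = 1.751.
n = (1.751 × 39.1 / 13.3)² = 26.50
Round up: n = 27.

27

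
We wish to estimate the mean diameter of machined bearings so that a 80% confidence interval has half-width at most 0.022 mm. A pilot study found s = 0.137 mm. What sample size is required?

64

For a mean, the margin of error is E = z·σ/√n, so n = (zσ/E)².
At 80% confidence, z = 1.282.
n = (1.282 × 0.137 / 0.022)² = 63.73
Round up: n = 64.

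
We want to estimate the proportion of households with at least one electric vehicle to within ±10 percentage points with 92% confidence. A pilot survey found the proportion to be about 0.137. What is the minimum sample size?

For a proportion with margin E = 0.1 at 92% confidence, z = 1.751.
n = p̂(1−p̂)(z/E)² = 0.137 × 0.863 × (1.751/0.1)² = 36.25
Round up: n = 37.

37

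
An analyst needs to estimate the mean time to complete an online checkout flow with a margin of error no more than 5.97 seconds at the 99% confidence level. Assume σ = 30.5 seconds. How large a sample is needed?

For a mean, the margin of error is E = z·σ/√n, so n = (zσ/E)².
At 99% confidence, z = 2.576.
n = (2.576 × 30.5 / 5.97)² = 173.20
Round up: n = 174.

174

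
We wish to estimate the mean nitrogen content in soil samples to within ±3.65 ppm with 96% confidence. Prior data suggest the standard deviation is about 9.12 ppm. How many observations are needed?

27

For a mean, the margin of error is E = z·σ/√n, so n = (zσ/E)².
At 96% confidence, z = 2.054.
n = (2.054 × 9.12 / 3.65)² = 26.34
Round up: n = 27.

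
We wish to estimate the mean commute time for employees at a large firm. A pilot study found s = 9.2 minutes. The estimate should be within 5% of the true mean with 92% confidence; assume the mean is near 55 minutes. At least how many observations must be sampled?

For a mean, the margin of error is E = z·σ/√n, so n = (zσ/E)².
At 92% confidence, z = 1.751.
E = 5% of 55 = 2.75 minutes.
n = (1.751 × 9.2 / 2.75)² = 34.31
Round up: n = 35.

35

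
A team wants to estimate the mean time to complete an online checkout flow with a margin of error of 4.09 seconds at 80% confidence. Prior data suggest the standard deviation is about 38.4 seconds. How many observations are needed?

For a mean, the margin of error is E = z·σ/√n, so n = (zσ/E)².
At 80% confidence, z = 1.282.
n = (1.282 × 38.4 / 4.09)² = 144.87
Round up: n = 145.

145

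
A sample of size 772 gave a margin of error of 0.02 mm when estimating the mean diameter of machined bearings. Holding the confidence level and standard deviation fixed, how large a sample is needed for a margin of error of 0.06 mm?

86

Margin of error scales as 1/√n, so n₂ = n₁·(E₁/E₂)².
n₂ = 772 × (0.02/0.06)² = 772 × 0.1111 = 85.77
Round up: n₂ = 86.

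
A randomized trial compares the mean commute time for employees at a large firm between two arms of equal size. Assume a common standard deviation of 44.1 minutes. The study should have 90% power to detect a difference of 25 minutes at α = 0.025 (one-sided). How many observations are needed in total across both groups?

132 total

For two equal groups, n per group = 2·((z_α + z_β)·σ/δ)².
z_α = 1.960; z_β = 1.282 (power 90%).
n = 2 × (3.242 × 44.1 / 25)² = 2 × 32.71 = 65.42
Round up: n = 66 per group.
Total across both groups: 2 × 66 = 132.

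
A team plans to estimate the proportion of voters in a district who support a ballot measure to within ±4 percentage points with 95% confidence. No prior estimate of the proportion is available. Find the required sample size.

n = 601

For a proportion with margin E = 0.04 at 95% confidence, z = 1.960.
With no prior estimate, use p = 0.5, which maximizes p(1−p) at 0.25.
n = 0.25 × (z/E)² = 0.25 × (1.960/0.04)² = 600.25
Round up: n = 601.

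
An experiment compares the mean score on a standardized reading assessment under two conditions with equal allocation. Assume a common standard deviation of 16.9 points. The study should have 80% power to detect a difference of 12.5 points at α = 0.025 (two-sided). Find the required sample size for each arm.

For two equal groups, n per group = 2·((z_{α/2} + z_β)·σ/δ)².
z_{α/2} = 2.241; z_β = 0.842 (power 80%).
n = 2 × (3.083 × 16.9 / 12.5)² = 2 × 17.37 = 34.74
Round up: n = 35 per group.

35 per group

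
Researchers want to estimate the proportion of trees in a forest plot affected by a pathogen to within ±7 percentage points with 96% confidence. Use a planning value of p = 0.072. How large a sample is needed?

n = 58

For a proportion with margin E = 0.07 at 96% confidence, z = 2.054.
n = p̂(1−p̂)(z/E)² = 0.072 × 0.928 × (2.054/0.07)² = 57.53
Round up: n = 58.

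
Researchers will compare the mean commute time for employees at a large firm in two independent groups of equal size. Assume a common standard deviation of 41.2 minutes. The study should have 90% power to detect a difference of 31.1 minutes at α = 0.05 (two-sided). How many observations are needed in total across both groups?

74 total

For two equal groups, n per group = 2·((z_{α/2} + z_β)·σ/δ)².
z_{α/2} = 1.960; z_β = 1.282 (power 90%).
n = 2 × (3.242 × 41.2 / 31.1)² = 2 × 18.45 = 36.90
Round up: n = 37 per group.
Total across both groups: 2 × 37 = 74.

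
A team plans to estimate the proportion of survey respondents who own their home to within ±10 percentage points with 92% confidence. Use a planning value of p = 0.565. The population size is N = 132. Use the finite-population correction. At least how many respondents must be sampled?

49

For a proportion with margin E = 0.1 at 92% confidence, z = 1.751.
n = p̂(1−p̂)(z/E)² = 0.565 × 0.435 × (1.751/0.1)² = 75.35 — call this n₀.
Finite-population correction with N = 132: n = n₀ / (1 + (n₀−1)/N) = 75.35 / 1.563 = 48.21
Round up: n = 49.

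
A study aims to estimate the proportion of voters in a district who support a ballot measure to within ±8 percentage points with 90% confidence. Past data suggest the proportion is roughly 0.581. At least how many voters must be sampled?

103

For a proportion with margin E = 0.08 at 90% confidence, z = 1.645.
n = p̂(1−p̂)(z/E)² = 0.581 × 0.419 × (1.645/0.08)² = 102.93
Round up: n = 103.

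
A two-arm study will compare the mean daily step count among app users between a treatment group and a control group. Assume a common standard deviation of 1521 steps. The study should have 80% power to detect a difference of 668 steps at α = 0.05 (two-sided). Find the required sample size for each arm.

For two equal groups, n per group = 2·((z_{α/2} + z_β)·σ/δ)².
z_{α/2} = 1.960; z_β = 0.842 (power 80%).
n = 2 × (2.802 × 1521 / 668)² = 2 × 40.70 = 81.40
Round up: n = 82 per group.

82 per group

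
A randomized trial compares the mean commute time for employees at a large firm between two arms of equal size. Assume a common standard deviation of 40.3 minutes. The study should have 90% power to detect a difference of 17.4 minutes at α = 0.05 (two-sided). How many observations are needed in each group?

For two equal groups, n per group = 2·((z_{α/2} + z_β)·σ/δ)².
z_{α/2} = 1.960; z_β = 1.282 (power 90%).
n = 2 × (3.242 × 40.3 / 17.4)² = 2 × 56.38 = 112.76
Round up: n = 113 per group.

113 per group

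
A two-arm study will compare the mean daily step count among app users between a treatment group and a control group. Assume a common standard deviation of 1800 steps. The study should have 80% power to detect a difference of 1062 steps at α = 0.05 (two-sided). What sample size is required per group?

For two equal groups, n per group = 2·((z_{α/2} + z_β)·σ/δ)².
z_{α/2} = 1.960; z_β = 0.842 (power 80%).
n = 2 × (2.802 × 1800 / 1062)² = 2 × 22.55 = 45.10
Round up: n = 46 per group.

46 per group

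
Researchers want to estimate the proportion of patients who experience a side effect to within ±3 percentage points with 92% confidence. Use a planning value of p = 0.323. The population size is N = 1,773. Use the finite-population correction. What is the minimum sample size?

n = 525

For a proportion with margin E = 0.03 at 92% confidence, z = 1.751.
n = p̂(1−p̂)(z/E)² = 0.323 × 0.677 × (1.751/0.03)² = 744.94 — call this n₀.
Finite-population correction with N = 1,773: n = n₀ / (1 + (n₀−1)/N) = 744.94 / 1.42 = 524.61
Round up: n = 525.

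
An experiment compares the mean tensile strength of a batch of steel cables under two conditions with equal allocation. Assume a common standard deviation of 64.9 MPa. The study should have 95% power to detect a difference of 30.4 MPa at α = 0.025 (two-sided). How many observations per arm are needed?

For two equal groups, n per group = 2·((z_{α/2} + z_β)·σ/δ)².
z_{α/2} = 2.241; z_β = 1.645 (power 95%).
n = 2 × (3.886 × 64.9 / 30.4)² = 2 × 68.83 = 137.66
Round up: n = 138 per group.

138 per group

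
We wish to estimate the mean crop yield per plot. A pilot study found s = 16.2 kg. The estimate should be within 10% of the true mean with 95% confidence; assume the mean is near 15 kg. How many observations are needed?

449

For a mean, the margin of error is E = z·σ/√n, so n = (zσ/E)².
At 95% confidence, z = 1.960.
E = 10% of 15 = 1.5 kg.
n = (1.960 × 16.2 / 1.5)² = 448.08
Round up: n = 449.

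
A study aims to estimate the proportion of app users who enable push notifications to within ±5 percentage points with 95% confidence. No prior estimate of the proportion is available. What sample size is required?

n = 385

For a proportion with margin E = 0.05 at 95% confidence, z = 1.960.
With no prior estimate, use p = 0.5, which maximizes p(1−p) at 0.25.
n = 0.25 × (z/E)² = 0.25 × (1.960/0.05)² = 384.16
Round up: n = 385.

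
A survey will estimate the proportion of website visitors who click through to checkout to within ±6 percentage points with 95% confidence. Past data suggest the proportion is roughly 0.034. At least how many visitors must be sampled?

For a proportion with margin E = 0.06 at 95% confidence, z = 1.960.
n = p̂(1−p̂)(z/E)² = 0.034 × 0.966 × (1.960/0.06)² = 35.05
Round up: n = 36.

36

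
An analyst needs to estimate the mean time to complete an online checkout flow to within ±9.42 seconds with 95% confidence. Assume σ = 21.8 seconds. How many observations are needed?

For a mean, the margin of error is E = z·σ/√n, so n = (zσ/E)².
At 95% confidence, z = 1.960.
n = (1.960 × 21.8 / 9.42)² = 20.57
Round up: n = 21.

21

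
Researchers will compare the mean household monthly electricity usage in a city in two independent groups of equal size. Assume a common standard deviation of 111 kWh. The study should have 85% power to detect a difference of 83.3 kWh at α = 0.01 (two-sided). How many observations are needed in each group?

47 per group

For two equal groups, n per group = 2·((z_{α/2} + z_β)·σ/δ)².
z_{α/2} = 2.576; z_β = 1.036 (power 85%).
n = 2 × (3.612 × 111 / 83.3)² = 2 × 23.17 = 46.34
Round up: n = 47 per group.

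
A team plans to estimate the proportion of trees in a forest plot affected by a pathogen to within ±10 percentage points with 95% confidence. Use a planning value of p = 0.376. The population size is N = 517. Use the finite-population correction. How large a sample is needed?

77

For a proportion with margin E = 0.1 at 95% confidence, z = 1.960.
n = p̂(1−p̂)(z/E)² = 0.376 × 0.624 × (1.960/0.1)² = 90.13 — call this n₀.
Finite-population correction with N = 517: n = n₀ / (1 + (n₀−1)/N) = 90.13 / 1.172 = 76.90
Round up: n = 77.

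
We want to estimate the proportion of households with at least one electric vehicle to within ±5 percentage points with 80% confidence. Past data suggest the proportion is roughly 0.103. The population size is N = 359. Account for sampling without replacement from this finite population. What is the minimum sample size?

n = 53

For a proportion with margin E = 0.05 at 80% confidence, z = 1.282.
n = p̂(1−p̂)(z/E)² = 0.103 × 0.897 × (1.282/0.05)² = 60.74 — call this n₀.
Finite-population correction with N = 359: n = n₀ / (1 + (n₀−1)/N) = 60.74 / 1.166 = 52.09
Round up: n = 53.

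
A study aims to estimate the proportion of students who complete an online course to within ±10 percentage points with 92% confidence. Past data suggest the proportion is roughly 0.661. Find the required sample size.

69

For a proportion with margin E = 0.1 at 92% confidence, z = 1.751.
n = p̂(1−p̂)(z/E)² = 0.661 × 0.339 × (1.751/0.1)² = 68.70
Round up: n = 69.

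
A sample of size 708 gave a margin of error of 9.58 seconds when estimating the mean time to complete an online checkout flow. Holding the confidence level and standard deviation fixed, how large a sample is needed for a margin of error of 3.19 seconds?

n = 6386

Margin of error scales as 1/√n, so n₂ = n₁·(E₁/E₂)².
n₂ = 708 × (9.58/3.19)² = 708 × 9.019 = 6385.45
Round up: n₂ = 6386.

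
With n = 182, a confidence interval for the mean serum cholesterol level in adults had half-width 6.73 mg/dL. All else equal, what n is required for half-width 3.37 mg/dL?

n = 726

Margin of error scales as 1/√n, so n₂ = n₁·(E₁/E₂)².
n₂ = 182 × (6.73/3.37)² = 182 × 3.988 = 725.82
Round up: n₂ = 726.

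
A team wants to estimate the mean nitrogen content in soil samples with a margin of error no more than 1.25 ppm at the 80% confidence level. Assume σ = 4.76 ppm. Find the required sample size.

24

For a mean, the margin of error is E = z·σ/√n, so n = (zσ/E)².
At 80% confidence, z = 1.282.
n = (1.282 × 4.76 / 1.25)² = 23.83
Round up: n = 24.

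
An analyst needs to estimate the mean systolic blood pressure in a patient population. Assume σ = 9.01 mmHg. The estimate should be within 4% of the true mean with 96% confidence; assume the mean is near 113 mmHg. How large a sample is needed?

17

For a mean, the margin of error is E = z·σ/√n, so n = (zσ/E)².
At 96% confidence, z = 2.054.
E = 4% of 113 = 4.52 mmHg.
n = (2.054 × 9.01 / 4.52)² = 16.76
Round up: n = 17.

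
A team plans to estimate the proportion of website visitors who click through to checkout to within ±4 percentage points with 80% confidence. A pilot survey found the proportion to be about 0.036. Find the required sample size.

For a proportion with margin E = 0.04 at 80% confidence, z = 1.282.
n = p̂(1−p̂)(z/E)² = 0.036 × 0.964 × (1.282/0.04)² = 35.65
Round up: n = 36.

36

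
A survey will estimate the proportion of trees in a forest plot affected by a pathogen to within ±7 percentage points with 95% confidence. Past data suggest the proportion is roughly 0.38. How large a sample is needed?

185

For a proportion with margin E = 0.07 at 95% confidence, z = 1.960.
n = p̂(1−p̂)(z/E)² = 0.38 × 0.62 × (1.960/0.07)² = 184.71
Round up: n = 185.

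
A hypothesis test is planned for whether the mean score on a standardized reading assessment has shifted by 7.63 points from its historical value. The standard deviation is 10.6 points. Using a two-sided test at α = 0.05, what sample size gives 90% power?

For a one-sample z-test, n = ((z_{α/2} + z_β)·σ/δ)².
z_{α/2} = 1.960 (two-sided α = 0.05); z_β = 1.282 (power 90% → β = 0.1).
n = (3.242 × 10.6 / 7.63)² = 20.29
Round up: n = 21.

21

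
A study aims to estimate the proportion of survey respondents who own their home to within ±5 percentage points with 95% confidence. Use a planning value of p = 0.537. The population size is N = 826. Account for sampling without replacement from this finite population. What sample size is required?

For a proportion with margin E = 0.05 at 95% confidence, z = 1.960.
n = p̂(1−p̂)(z/E)² = 0.537 × 0.463 × (1.960/0.05)² = 382.06 — call this n₀.
Finite-population correction with N = 826: n = n₀ / (1 + (n₀−1)/N) = 382.06 / 1.461 = 261.51
Round up: n = 262.

262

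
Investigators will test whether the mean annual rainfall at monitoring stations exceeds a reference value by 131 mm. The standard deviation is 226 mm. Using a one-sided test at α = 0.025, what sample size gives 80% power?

For a one-sample z-test, n = ((z_α + z_β)·σ/δ)².
z_α = 1.960 (one-sided α = 0.025); z_β = 0.842 (power 80% → β = 0.2).
n = (2.802 × 226 / 131)² = 23.37
Round up: n = 24.

n = 24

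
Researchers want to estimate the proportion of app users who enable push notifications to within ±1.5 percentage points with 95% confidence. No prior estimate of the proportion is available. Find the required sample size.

4269

For a proportion with margin E = 0.015 at 95% confidence, z = 1.960.
With no prior estimate, use p = 0.5, which maximizes p(1−p) at 0.25.
n = 0.25 × (z/E)² = 0.25 × (1.960/0.015)² = 4268.44
Round up: n = 4269.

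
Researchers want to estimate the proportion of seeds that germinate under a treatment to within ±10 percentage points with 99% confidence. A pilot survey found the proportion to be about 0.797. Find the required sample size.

108

For a proportion with margin E = 0.1 at 99% confidence, z = 2.576.
n = p̂(1−p̂)(z/E)² = 0.797 × 0.203 × (2.576/0.1)² = 107.36
Round up: n = 108.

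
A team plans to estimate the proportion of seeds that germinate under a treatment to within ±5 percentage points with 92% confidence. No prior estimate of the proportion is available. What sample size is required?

n = 307

For a proportion with margin E = 0.05 at 92% confidence, z = 1.751.
With no prior estimate, use p = 0.5, which maximizes p(1−p) at 0.25.
n = 0.25 × (z/E)² = 0.25 × (1.751/0.05)² = 306.60
Round up: n = 307.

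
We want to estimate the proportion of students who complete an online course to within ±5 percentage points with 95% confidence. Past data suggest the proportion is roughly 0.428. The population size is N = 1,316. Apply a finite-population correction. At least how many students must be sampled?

293

For a proportion with margin E = 0.05 at 95% confidence, z = 1.960.
n = p̂(1−p̂)(z/E)² = 0.428 × 0.572 × (1.960/0.05)² = 376.19 — call this n₀.
Finite-population correction with N = 1,316: n = n₀ / (1 + (n₀−1)/N) = 376.19 / 1.285 = 292.75
Round up: n = 293.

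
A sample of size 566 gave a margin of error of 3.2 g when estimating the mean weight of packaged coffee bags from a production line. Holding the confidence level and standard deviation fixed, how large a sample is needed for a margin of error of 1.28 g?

3538

Margin of error scales as 1/√n, so n₂ = n₁·(E₁/E₂)².
n₂ = 566 × (3.2/1.28)² = 566 × 6.25 = 3537.50
Round up: n₂ = 3538.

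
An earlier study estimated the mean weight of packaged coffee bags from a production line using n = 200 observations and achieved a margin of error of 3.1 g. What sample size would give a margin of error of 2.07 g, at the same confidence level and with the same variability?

Margin of error scales as 1/√n, so n₂ = n₁·(E₁/E₂)².
n₂ = 200 × (3.1/2.07)² = 200 × 2.243 = 448.60
Round up: n₂ = 449.

449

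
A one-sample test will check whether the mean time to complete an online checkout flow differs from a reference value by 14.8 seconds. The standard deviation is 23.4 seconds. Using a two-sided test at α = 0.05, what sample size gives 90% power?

For a one-sample z-test, n = ((z_{α/2} + z_β)·σ/δ)².
z_{α/2} = 1.960 (two-sided α = 0.05); z_β = 1.282 (power 90% → β = 0.1).
n = (3.242 × 23.4 / 14.8)² = 26.27
Round up: n = 27.

27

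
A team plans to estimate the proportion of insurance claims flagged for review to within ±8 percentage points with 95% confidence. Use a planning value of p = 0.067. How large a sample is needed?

n = 38

For a proportion with margin E = 0.08 at 95% confidence, z = 1.960.
n = p̂(1−p̂)(z/E)² = 0.067 × 0.933 × (1.960/0.08)² = 37.52
Round up: n = 38.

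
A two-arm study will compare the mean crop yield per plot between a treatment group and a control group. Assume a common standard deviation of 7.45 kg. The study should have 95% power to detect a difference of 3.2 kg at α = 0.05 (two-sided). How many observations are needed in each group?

For two equal groups, n per group = 2·((z_{α/2} + z_β)·σ/δ)².
z_{α/2} = 1.960; z_β = 1.645 (power 95%).
n = 2 × (3.605 × 7.45 / 3.2)² = 2 × 70.44 = 140.88
Round up: n = 141 per group.

141 per group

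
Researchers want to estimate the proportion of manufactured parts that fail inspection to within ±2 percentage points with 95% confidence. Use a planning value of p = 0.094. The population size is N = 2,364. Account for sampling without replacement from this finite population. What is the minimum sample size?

608

For a proportion with margin E = 0.02 at 95% confidence, z = 1.960.
n = p̂(1−p̂)(z/E)² = 0.094 × 0.906 × (1.960/0.02)² = 817.92 — call this n₀.
Finite-population correction with N = 2,364: n = n₀ / (1 + (n₀−1)/N) = 817.92 / 1.346 = 607.67
Round up: n = 608.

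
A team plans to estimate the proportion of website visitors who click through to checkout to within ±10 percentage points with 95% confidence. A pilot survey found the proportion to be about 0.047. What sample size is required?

n = 18

For a proportion with margin E = 0.1 at 95% confidence, z = 1.960.
n = p̂(1−p̂)(z/E)² = 0.047 × 0.953 × (1.960/0.1)² = 17.21
Round up: n = 18.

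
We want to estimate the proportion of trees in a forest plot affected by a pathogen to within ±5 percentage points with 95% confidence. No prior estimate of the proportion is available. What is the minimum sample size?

385

For a proportion with margin E = 0.05 at 95% confidence, z = 1.960.
With no prior estimate, use p = 0.5, which maximizes p(1−p) at 0.25.
n = 0.25 × (z/E)² = 0.25 × (1.960/0.05)² = 384.16
Round up: n = 385.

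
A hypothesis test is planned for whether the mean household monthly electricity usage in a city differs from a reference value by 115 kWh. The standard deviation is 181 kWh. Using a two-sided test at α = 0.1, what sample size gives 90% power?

22

For a one-sample z-test, n = ((z_{α/2} + z_β)·σ/δ)².
z_{α/2} = 1.645 (two-sided α = 0.1); z_β = 1.282 (power 90% → β = 0.1).
n = (2.927 × 181 / 115)² = 21.22
Round up: n = 22.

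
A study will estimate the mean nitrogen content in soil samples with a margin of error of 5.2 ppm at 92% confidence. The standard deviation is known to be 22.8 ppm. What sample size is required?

For a mean, the margin of error is E = z·σ/√n, so n = (zσ/E)².
At 92% confidence, z = 1.751.
n = (1.751 × 22.8 / 5.2)² = 58.94
Round up: n = 59.

n = 59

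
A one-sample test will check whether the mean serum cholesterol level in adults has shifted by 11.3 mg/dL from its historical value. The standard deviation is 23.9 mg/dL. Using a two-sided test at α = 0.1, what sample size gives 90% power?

For a one-sample z-test, n = ((z_{α/2} + z_β)·σ/δ)².
z_{α/2} = 1.645 (two-sided α = 0.1); z_β = 1.282 (power 90% → β = 0.1).
n = (2.927 × 23.9 / 11.3)² = 38.33
Round up: n = 39.

39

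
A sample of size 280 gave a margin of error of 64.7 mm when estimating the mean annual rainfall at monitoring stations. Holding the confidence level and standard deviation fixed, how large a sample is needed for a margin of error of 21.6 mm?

Margin of error scales as 1/√n, so n₂ = n₁·(E₁/E₂)².
n₂ = 280 × (64.7/21.6)² = 280 × 8.972 = 2512.16
Round up: n₂ = 2513.

n = 2513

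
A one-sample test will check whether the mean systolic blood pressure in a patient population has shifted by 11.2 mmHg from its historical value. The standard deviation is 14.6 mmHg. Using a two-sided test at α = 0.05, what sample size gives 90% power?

18

For a one-sample z-test, n = ((z_{α/2} + z_β)·σ/δ)².
z_{α/2} = 1.960 (two-sided α = 0.05); z_β = 1.282 (power 90% → β = 0.1).
n = (3.242 × 14.6 / 11.2)² = 17.86
Round up: n = 18.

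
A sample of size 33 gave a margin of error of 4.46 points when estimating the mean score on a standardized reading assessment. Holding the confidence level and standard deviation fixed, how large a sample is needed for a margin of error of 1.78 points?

Margin of error scales as 1/√n, so n₂ = n₁·(E₁/E₂)².
n₂ = 33 × (4.46/1.78)² = 33 × 6.278 = 207.17
Round up: n₂ = 208.

208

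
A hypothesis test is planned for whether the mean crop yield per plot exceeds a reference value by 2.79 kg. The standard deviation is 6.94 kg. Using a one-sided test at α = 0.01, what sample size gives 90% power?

For a one-sample z-test, n = ((z_α + z_β)·σ/δ)².
z_α = 2.326 (one-sided α = 0.01); z_β = 1.282 (power 90% → β = 0.1).
n = (3.608 × 6.94 / 2.79)² = 80.55
Round up: n = 81.

n = 81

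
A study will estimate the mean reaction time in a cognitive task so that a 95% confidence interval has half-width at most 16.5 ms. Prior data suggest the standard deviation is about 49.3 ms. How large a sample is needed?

35

For a mean, the margin of error is E = z·σ/√n, so n = (zσ/E)².
At 95% confidence, z = 1.960.
n = (1.960 × 49.3 / 16.5)² = 34.30
Round up: n = 35.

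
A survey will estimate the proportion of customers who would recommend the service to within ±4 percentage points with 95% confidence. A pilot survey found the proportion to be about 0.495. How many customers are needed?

For a proportion with margin E = 0.04 at 95% confidence, z = 1.960.
n = p̂(1−p̂)(z/E)² = 0.495 × 0.505 × (1.960/0.04)² = 600.19
Round up: n = 601.

601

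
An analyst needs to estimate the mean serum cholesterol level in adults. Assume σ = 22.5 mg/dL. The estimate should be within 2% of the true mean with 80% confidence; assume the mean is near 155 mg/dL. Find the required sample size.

For a mean, the margin of error is E = z·σ/√n, so n = (zσ/E)².
At 80% confidence, z = 1.282.
E = 2% of 155 = 3.1 mg/dL.
n = (1.282 × 22.5 / 3.1)² = 86.58
Round up: n = 87.

n = 87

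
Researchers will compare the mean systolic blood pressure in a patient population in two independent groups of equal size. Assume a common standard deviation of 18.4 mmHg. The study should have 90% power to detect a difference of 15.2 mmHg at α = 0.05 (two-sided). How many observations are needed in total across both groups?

62 total

For two equal groups, n per group = 2·((z_{α/2} + z_β)·σ/δ)².
z_{α/2} = 1.960; z_β = 1.282 (power 90%).
n = 2 × (3.242 × 18.4 / 15.2)² = 2 × 15.40 = 30.80
Round up: n = 31 per group.
Total across both groups: 2 × 31 = 62.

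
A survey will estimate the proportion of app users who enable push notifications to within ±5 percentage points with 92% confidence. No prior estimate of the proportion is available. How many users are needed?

For a proportion with margin E = 0.05 at 92% confidence, z = 1.751.
With no prior estimate, use p = 0.5, which maximizes p(1−p) at 0.25.
n = 0.25 × (z/E)² = 0.25 × (1.751/0.05)² = 306.60
Round up: n = 307.

307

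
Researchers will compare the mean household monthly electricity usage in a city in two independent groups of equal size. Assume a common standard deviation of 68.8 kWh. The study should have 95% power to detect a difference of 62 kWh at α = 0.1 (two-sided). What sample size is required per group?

For two equal groups, n per group = 2·((z_{α/2} + z_β)·σ/δ)².
z_{α/2} = 1.645; z_β = 1.645 (power 95%).
n = 2 × (3.290 × 68.8 / 62)² = 2 × 13.33 = 26.66
Round up: n = 27 per group.

27 per group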